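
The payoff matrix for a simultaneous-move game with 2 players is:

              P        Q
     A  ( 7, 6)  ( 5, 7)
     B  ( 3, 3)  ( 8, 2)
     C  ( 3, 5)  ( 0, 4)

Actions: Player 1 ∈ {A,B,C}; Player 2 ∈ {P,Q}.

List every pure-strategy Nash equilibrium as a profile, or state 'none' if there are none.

PSNE: ∅

(A,P): not NE [P2→Q gives 7>6]
(A,Q): not NE [P1→B gives 8>5]
(B,P): not NE [P1→A gives 7>3]
(B,Q): not NE [P2→P gives 3>2]
(C,P): not NE [P1→A gives 7>3]
(C,Q): not NE [P1→B gives 8>0; P2→P gives 5>4]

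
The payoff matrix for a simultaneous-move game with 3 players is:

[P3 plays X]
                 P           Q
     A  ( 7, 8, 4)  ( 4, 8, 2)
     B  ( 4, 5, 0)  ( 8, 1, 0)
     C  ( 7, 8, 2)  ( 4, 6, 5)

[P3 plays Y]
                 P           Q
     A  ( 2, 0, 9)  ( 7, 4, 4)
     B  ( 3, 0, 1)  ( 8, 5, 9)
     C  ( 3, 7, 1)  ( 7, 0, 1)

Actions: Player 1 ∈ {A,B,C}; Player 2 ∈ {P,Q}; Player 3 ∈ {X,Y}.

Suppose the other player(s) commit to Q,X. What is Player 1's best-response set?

argmax u_1 = {B}

u_1(A vs Q,X) = 4
u_1(B vs Q,X) = 8
u_1(C vs Q,X) = 4
max payoff 8 at {B}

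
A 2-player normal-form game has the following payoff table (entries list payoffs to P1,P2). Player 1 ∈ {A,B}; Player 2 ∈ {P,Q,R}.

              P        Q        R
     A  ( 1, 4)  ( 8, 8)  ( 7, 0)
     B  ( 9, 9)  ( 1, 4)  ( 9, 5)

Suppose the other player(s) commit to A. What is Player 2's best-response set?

u_2(P vs A) = 4
u_2(Q vs A) = 8
u_2(R vs A) = 0
max payoff 8 at {Q}

BR_2 = {Q}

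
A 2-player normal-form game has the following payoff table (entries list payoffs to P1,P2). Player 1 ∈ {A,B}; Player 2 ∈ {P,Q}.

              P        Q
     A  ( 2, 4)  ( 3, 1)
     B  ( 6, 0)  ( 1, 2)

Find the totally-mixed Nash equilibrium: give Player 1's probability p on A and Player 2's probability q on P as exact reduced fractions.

P1 indiff ⇒ q·2+(1-q)·3 = q·6+(1-q)·1 ⇒ q(-4) = (1-q)(-2) ⇒ q = 1/3
P2 indiff ⇒ p·4+(1-p)·0 = p·1+(1-p)·2 ⇒ p(3) = (1-p)(2) ⇒ p = 2/5

(p,q) = (2/5, 1/3)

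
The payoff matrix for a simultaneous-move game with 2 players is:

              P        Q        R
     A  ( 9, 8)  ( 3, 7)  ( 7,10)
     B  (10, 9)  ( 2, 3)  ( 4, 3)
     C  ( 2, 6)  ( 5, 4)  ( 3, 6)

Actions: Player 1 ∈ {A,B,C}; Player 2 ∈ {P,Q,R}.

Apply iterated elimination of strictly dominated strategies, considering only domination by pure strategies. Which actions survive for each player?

Survivors P1:{A,B} P2:{P,R}

P2 drop Q (P beats it: A:8>7 B:9>3 C:6>4)
P1 drop C (A beats it: P:9>2 R:7>3)
P1→{A,B} P2→{P,R}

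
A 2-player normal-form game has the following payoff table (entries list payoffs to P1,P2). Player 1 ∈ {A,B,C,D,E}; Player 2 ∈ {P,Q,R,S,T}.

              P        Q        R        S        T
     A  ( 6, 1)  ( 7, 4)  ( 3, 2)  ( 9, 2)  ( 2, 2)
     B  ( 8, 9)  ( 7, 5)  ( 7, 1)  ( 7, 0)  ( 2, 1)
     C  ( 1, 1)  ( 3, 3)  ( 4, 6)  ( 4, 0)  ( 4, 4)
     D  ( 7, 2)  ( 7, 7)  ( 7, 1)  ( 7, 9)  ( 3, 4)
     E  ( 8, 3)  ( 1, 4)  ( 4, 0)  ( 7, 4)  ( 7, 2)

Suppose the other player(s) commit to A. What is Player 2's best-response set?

argmax u_2 = {Q}

u_2(P vs A) = 1
u_2(Q vs A) = 4
u_2(R vs A) = 2
u_2(S vs A) = 2
u_2(T vs A) = 2
max payoff 4 at {Q}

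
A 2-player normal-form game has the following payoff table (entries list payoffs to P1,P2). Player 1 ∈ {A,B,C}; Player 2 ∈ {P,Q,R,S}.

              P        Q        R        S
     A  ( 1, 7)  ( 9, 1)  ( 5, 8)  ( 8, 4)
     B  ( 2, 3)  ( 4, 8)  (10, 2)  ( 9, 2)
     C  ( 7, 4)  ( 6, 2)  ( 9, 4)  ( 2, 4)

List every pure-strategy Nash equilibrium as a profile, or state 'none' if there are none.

PSNE = {(C,P)}

(A,P): not NE [P1→C gives 7>1; P2→R gives 8>7]
(A,Q): not NE [P2→R gives 8>1]
(A,R): not NE [P1→B gives 10>5]
(A,S): not NE [P1→B gives 9>8; P2→R gives 8>4]
(B,P): not NE [P1→C gives 7>2; P2→Q gives 8>3]
(B,Q): not NE [P1→A gives 9>4]
(B,R): not NE [P2→Q gives 8>2]
(B,S): not NE [P2→Q gives 8>2]
(C,P): NE
(C,Q): not NE [P1→A gives 9>6; P2→S gives 4>2]
(C,R): not NE [P1→B gives 10>9]
(C,S): not NE [P1→B gives 9>2]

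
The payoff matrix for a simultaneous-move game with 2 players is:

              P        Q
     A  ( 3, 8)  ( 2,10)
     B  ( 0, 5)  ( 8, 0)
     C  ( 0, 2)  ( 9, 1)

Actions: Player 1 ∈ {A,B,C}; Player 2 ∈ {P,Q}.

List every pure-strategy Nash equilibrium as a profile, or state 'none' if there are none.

(A,P): not NE [P2→Q gives 10>8]
(A,Q): not NE [P1→C gives 9>2]
(B,P): not NE [P1→A gives 3>0]
(B,Q): not NE [P1→C gives 9>8; P2→P gives 5>0]
(C,P): not NE [P1→A gives 3>0]
(C,Q): not NE [P2→P gives 2>1]

No pure NE.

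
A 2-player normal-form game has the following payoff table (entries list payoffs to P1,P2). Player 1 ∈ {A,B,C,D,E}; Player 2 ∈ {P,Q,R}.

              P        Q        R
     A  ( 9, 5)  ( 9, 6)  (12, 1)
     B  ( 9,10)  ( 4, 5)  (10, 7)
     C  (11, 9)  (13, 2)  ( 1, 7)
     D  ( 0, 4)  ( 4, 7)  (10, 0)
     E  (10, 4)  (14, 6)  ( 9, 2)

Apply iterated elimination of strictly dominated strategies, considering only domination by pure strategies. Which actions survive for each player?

IESDS → P1:{C,E} P2:{P,Q}

P1 drop D (A beats it: P:9>0 Q:9>4 R:12>10)
P2 drop R (P beats it: A:5>1 B:10>7 C:9>7 E:4>2)
P1 drop A (C beats it: P:11>9 Q:13>9)
P1 drop B (C beats it: P:11>9 Q:13>4)
P1→{C,E} P2→{P,Q}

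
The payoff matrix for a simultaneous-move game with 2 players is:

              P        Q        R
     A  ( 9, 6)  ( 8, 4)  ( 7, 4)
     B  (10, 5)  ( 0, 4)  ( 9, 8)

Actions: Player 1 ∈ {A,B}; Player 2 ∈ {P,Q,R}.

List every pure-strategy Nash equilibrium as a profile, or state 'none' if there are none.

PSNE = {(B,R)}

(A,P): not NE [P1→B gives 10>9]
(A,Q): not NE [P2→P gives 6>4]
(A,R): not NE [P1→B gives 9>7; P2→P gives 6>4]
(B,P): not NE [P2→R gives 8>5]
(B,Q): not NE [P1→A gives 8>0; P2→R gives 8>4]
(B,R): NE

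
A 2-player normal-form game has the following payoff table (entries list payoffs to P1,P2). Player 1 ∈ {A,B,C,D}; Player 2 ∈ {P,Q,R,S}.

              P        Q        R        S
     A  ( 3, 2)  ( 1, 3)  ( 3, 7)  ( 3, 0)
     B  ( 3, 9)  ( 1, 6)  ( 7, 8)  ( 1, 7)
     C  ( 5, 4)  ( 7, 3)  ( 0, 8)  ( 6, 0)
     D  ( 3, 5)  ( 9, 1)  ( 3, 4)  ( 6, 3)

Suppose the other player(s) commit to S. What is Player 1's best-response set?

u_1(A vs S) = 3
u_1(B vs S) = 1
u_1(C vs S) = 6
u_1(D vs S) = 6
max payoff 6 at {C,D}

argmax u_1 = {C,D}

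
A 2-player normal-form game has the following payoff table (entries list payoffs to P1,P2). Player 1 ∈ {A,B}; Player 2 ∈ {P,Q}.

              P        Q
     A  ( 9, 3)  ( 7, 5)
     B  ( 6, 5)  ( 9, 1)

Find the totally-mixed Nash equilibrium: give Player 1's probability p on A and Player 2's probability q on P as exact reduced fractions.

P1 indiff ⇒ q·9+(1-q)·7 = q·6+(1-q)·9 ⇒ q(3) = (1-q)(2) ⇒ q = 2/5
P2 indiff ⇒ p·3+(1-p)·5 = p·5+(1-p)·1 ⇒ p(-2) = (1-p)(-4) ⇒ p = 2/3

p=2/3, q=2/5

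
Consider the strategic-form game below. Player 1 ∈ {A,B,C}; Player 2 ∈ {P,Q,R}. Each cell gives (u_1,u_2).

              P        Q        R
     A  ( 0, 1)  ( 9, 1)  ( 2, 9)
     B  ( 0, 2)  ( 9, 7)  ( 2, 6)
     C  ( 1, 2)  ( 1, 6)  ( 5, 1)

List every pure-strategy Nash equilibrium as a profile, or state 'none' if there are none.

NE set: (B,Q)

(A,P): not NE [P1→C gives 1>0; P2→R gives 9>1]
(A,Q): not NE [P2→R gives 9>1]
(A,R): not NE [P1→C gives 5>2]
(B,P): not NE [P1→C gives 1>0; P2→Q gives 7>2]
(B,Q): NE
(B,R): not NE [P1→C gives 5>2; P2→Q gives 7>6]
(C,P): not NE [P2→Q gives 6>2]
(C,Q): not NE [P1→B gives 9>1]
(C,R): not NE [P2→Q gives 6>1]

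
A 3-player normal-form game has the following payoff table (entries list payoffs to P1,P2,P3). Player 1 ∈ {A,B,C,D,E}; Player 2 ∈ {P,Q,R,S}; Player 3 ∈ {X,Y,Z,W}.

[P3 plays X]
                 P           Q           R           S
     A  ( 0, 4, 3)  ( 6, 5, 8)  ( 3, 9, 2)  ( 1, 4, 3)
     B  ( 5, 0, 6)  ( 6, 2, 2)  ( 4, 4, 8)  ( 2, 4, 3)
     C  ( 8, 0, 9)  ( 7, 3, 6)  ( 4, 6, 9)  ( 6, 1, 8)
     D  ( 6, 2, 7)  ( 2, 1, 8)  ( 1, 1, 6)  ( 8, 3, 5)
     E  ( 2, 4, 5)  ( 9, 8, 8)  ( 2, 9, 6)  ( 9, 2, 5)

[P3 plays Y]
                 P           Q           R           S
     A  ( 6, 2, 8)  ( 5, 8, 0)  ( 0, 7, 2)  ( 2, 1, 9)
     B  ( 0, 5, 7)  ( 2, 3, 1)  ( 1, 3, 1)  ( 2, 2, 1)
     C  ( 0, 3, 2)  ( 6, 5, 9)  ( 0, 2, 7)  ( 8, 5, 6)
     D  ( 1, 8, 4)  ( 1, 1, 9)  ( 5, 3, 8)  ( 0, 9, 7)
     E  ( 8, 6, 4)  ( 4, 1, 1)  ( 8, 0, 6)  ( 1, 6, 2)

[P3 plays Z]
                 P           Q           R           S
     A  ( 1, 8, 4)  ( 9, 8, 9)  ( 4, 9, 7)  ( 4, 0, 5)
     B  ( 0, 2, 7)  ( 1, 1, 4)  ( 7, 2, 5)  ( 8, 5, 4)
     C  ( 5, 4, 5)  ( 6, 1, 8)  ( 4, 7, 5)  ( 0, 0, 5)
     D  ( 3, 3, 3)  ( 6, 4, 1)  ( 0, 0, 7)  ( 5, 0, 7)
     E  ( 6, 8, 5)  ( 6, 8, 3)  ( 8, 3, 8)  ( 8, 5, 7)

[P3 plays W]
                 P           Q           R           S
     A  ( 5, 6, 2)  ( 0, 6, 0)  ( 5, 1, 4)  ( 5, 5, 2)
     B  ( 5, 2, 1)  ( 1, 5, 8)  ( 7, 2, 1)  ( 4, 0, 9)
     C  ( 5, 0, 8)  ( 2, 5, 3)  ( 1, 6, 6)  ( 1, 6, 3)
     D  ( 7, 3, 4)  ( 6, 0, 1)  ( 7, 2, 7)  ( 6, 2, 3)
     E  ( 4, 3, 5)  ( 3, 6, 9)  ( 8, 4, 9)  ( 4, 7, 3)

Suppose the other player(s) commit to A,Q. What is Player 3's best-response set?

P3 best: {Z}

u_3(X vs A,Q) = 8
u_3(Y vs A,Q) = 0
u_3(Z vs A,Q) = 9
u_3(W vs A,Q) = 0
max payoff 9 at {Z}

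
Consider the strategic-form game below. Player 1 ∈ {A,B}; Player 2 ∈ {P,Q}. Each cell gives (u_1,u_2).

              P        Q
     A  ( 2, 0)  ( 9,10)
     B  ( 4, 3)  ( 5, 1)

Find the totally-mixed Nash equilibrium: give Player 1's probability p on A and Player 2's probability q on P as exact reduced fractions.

p=1/6, q=2/3

P1 indiff ⇒ q·2+(1-q)·9 = q·4+(1-q)·5 ⇒ q(-2) = (1-q)(-4) ⇒ q = 2/3
P2 indiff ⇒ p·0+(1-p)·3 = p·10+(1-p)·1 ⇒ p(-10) = (1-p)(-2) ⇒ p = 1/6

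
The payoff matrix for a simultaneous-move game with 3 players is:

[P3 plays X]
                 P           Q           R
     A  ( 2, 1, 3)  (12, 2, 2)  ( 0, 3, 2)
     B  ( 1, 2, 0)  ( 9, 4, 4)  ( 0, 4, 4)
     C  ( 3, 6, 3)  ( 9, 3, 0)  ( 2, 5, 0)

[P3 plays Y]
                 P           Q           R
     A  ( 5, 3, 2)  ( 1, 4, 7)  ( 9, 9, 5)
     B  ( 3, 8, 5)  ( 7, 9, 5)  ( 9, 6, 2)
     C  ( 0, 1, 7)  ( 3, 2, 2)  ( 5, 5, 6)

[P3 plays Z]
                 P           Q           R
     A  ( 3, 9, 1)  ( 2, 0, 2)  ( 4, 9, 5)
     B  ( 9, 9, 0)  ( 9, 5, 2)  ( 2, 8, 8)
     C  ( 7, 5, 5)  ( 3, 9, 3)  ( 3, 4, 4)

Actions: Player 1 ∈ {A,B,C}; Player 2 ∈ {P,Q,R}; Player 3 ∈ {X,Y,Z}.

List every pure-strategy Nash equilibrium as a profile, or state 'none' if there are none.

Nash profiles: (A,R,Y), (A,R,Z), (B,Q,Y)

(A,P,X): not NE [P1→C gives 3>2; P2→R gives 3>1]
(A,P,Y): not NE [P2→R gives 9>3; P3→X gives 3>2]
(A,P,Z): not NE [P1→B gives 9>3; P3→X gives 3>1]
(A,Q,X): not NE [P2→R gives 3>2; P3→Y gives 7>2]
(A,Q,Y): not NE [P1→B gives 7>1; P2→R gives 9>4]
(A,Q,Z): not NE [P1→B gives 9>2; P2→R gives 9>0; P3→Y gives 7>2]
(A,R,X): not NE [P1→C gives 2>0; P3→Z gives 5>2]
(A,R,Y): NE
(A,R,Z): NE
(B,P,X): not NE [P1→C gives 3>1; P2→R gives 4>2; P3→Y gives 5>0]
(B,P,Y): not NE [P1→A gives 5>3; P2→Q gives 9>8]
(B,P,Z): not NE [P3→Y gives 5>0]
(B,Q,X): not NE [P1→A gives 12>9; P3→Y gives 5>4]
(B,Q,Y): NE
(B,Q,Z): not NE [P2→P gives 9>5; P3→Y gives 5>2]
(B,R,X): not NE [P1→C gives 2>0; P3→Z gives 8>4]
(B,R,Y): not NE [P2→Q gives 9>6; P3→Z gives 8>2]
(B,R,Z): not NE [P1→A gives 4>2; P2→P gives 9>8]
(C,P,X): not NE [P3→Y gives 7>3]
(C,P,Y): not NE [P1→A gives 5>0; P2→R gives 5>1]
(C,P,Z): not NE [P1→B gives 9>7; P2→Q gives 9>5; P3→Y gives 7>5]
(C,Q,X): not NE [P1→A gives 12>9; P2→P gives 6>3; P3→Z gives 3>0]
(C,Q,Y): not NE [P1→B gives 7>3; P2→R gives 5>2; P3→Z gives 3>2]
(C,Q,Z): not NE [P1→B gives 9>3]
(C,R,X): not NE [P2→P gives 6>5; P3→Y gives 6>0]
(C,R,Y): not NE [P1→B gives 9>5]
(C,R,Z): not NE [P1→A gives 4>3; P2→Q gives 9>4; P3→Y gives 6>4]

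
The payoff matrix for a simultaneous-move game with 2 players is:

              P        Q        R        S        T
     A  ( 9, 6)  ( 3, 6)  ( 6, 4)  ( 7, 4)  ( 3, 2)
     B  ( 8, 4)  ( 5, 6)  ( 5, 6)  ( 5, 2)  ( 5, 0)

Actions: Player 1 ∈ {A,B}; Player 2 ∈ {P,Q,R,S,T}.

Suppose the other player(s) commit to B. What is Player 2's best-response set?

argmax u_2 = {Q,R}

u_2(P vs B) = 4
u_2(Q vs B) = 6
u_2(R vs B) = 6
u_2(S vs B) = 2
u_2(T vs B) = 0
max payoff 6 at {Q,R}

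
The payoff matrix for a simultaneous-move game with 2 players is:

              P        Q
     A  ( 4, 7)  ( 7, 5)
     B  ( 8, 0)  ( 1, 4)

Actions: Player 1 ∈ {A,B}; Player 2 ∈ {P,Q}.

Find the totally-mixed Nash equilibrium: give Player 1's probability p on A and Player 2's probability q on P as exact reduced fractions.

P1 indiff ⇒ q·4+(1-q)·7 = q·8+(1-q)·1 ⇒ q(-4) = (1-q)(-6) ⇒ q = 3/5
P2 indiff ⇒ p·7+(1-p)·0 = p·5+(1-p)·4 ⇒ p(2) = (1-p)(4) ⇒ p = 2/3

(p,q) = (2/3, 3/5)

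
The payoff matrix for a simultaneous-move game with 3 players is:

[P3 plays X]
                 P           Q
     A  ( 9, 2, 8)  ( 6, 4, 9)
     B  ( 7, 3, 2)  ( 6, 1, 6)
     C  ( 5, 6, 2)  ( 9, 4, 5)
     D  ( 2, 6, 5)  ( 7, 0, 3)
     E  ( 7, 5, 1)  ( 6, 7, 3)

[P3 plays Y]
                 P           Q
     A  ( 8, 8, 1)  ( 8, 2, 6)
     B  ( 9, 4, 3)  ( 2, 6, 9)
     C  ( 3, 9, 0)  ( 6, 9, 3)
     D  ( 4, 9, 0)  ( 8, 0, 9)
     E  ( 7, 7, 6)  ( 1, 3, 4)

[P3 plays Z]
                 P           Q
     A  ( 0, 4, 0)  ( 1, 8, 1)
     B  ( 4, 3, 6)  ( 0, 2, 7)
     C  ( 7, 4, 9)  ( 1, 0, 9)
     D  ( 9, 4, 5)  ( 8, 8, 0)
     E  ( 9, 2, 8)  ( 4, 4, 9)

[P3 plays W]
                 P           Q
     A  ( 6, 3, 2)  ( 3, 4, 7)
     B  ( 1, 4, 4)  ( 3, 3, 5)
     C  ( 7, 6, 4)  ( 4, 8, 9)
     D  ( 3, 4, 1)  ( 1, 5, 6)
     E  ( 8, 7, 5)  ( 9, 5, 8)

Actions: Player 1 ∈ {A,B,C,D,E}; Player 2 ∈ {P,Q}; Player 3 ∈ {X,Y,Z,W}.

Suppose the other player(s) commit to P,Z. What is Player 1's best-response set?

argmax u_1 = {D,E}

u_1(A vs P,Z) = 0
u_1(B vs P,Z) = 4
u_1(C vs P,Z) = 7
u_1(D vs P,Z) = 9
u_1(E vs P,Z) = 9
max payoff 9 at {D,E}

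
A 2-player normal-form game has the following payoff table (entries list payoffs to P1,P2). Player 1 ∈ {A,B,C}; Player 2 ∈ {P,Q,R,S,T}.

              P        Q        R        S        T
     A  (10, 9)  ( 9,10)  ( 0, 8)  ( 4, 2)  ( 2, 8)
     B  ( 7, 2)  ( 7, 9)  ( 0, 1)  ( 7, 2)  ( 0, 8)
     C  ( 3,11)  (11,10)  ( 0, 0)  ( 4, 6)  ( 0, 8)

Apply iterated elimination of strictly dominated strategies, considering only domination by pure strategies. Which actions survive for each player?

Survivors P1:{A,C} P2:{P,Q}

P2 drop R (P beats it: A:9>8 B:2>1 C:11>0)
P2 drop S (Q beats it: A:10>2 B:9>2 C:10>6)
P1 drop B (A beats it: P:10>7 Q:9>7 T:2>0)
P2 drop T (P beats it: A:9>8 C:11>8)
P1→{A,C} P2→{P,Q}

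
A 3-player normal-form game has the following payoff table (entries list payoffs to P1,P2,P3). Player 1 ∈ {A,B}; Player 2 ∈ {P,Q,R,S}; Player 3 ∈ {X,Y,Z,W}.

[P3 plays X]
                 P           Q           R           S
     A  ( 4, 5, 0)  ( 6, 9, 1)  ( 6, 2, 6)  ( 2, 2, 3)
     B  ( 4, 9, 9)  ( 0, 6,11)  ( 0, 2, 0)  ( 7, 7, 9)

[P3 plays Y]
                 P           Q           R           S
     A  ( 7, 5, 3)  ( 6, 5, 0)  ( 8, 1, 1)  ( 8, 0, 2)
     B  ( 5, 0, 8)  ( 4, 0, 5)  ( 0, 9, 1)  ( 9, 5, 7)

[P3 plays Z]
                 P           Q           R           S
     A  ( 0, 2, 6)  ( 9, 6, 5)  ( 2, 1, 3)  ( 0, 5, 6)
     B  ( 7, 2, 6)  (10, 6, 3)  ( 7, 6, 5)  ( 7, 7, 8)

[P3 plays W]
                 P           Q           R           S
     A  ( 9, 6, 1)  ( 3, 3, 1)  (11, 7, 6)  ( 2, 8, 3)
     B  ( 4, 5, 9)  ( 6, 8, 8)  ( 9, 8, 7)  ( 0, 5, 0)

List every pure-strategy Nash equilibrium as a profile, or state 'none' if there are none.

Nash profiles: (B,P,X)

(A,P,X): not NE [P2→Q gives 9>5; P3→Z gives 6>0]
(A,P,Y): not NE [P3→Z gives 6>3]
(A,P,Z): not NE [P1→B gives 7>0; P2→Q gives 6>2]
(A,P,W): not NE [P2→S gives 8>6; P3→Z gives 6>1]
(A,Q,X): not NE [P3→Z gives 5>1]
(A,Q,Y): not NE [P3→Z gives 5>0]
(A,Q,Z): not NE [P1→B gives 10>9]
(A,Q,W): not NE [P1→B gives 6>3; P2→S gives 8>3; P3→Z gives 5>1]
(A,R,X): not NE [P2→Q gives 9>2]
(A,R,Y): not NE [P2→Q gives 5>1; P3→W gives 6>1]
(A,R,Z): not NE [P1→B gives 7>2; P2→Q gives 6>1; P3→W gives 6>3]
(A,R,W): not NE [P2→S gives 8>7]
(A,S,X): not NE [P1→B gives 7>2; P2→Q gives 9>2; P3→Z gives 6>3]
(A,S,Y): not NE [P1→B gives 9>8; P2→Q gives 5>0; P3→Z gives 6>2]
(A,S,Z): not NE [P1→B gives 7>0; P2→Q gives 6>5]
(A,S,W): not NE [P3→Z gives 6>3]
(B,P,X): NE
(B,P,Y): not NE [P1→A gives 7>5; P2→R gives 9>0; P3→W gives 9>8]
(B,P,Z): not NE [P2→S gives 7>2; P3→W gives 9>6]
(B,P,W): not NE [P1→A gives 9>4; P2→R gives 8>5]
(B,Q,X): not NE [P1→A gives 6>0; P2→P gives 9>6]
(B,Q,Y): not NE [P1→A gives 6>4; P2→R gives 9>0; P3→X gives 11>5]
(B,Q,Z): not NE [P2→S gives 7>6; P3→X gives 11>3]
(B,Q,W): not NE [P3→X gives 11>8]
(B,R,X): not NE [P1→A gives 6>0; P2→P gives 9>2; P3→W gives 7>0]
(B,R,Y): not NE [P1→A gives 8>0; P3→W gives 7>1]
(B,R,Z): not NE [P2→S gives 7>6; P3→W gives 7>5]
(B,R,W): not NE [P1→A gives 11>9]
(B,S,X): not NE [P2→P gives 9>7]
(B,S,Y): not NE [P2→R gives 9>5; P3→X gives 9>7]
(B,S,Z): not NE [P3→X gives 9>8]
(B,S,W): not NE [P1→A gives 2>0; P2→R gives 8>5; P3→X gives 9>0]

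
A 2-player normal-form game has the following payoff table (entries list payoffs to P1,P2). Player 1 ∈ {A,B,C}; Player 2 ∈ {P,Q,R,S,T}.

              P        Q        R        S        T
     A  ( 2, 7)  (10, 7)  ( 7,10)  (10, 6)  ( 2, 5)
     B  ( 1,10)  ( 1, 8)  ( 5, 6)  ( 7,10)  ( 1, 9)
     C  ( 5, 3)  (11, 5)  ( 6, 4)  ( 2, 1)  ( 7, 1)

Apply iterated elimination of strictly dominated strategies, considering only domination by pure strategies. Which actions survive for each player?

P1 drop B (A beats it: P:2>1 Q:10>1 R:7>5 S:10>7 T:2>1)
P2 drop P (R beats it: A:10>7 C:4>3)
P2 drop S (Q beats it: A:7>6 C:5>1)
P2 drop T (Q beats it: A:7>5 C:5>1)
P1→{A,C} P2→{Q,R}

Survivors P1:{A,C} P2:{Q,R}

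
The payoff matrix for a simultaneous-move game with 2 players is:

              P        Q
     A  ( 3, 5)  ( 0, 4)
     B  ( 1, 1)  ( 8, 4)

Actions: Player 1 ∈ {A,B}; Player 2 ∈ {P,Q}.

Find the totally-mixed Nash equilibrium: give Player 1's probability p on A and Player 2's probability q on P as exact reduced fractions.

p=3/4, q=4/5

P1 indiff ⇒ q·3+(1-q)·0 = q·1+(1-q)·8 ⇒ q(2) = (1-q)(8) ⇒ q = 4/5
P2 indiff ⇒ p·5+(1-p)·1 = p·4+(1-p)·4 ⇒ p(1) = (1-p)(3) ⇒ p = 3/4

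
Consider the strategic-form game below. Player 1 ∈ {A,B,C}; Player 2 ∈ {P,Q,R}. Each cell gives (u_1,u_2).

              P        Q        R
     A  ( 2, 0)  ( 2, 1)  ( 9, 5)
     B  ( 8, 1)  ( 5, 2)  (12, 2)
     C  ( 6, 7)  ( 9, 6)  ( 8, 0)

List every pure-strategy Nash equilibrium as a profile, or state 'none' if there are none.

Nash profiles: (B,R)

(A,P): not NE [P1→B gives 8>2; P2→R gives 5>0]
(A,Q): not NE [P1→C gives 9>2; P2→R gives 5>1]
(A,R): not NE [P1→B gives 12>9]
(B,P): not NE [P2→R gives 2>1]
(B,Q): not NE [P1→C gives 9>5]
(B,R): NE
(C,P): not NE [P1→B gives 8>6]
(C,Q): not NE [P2→P gives 7>6]
(C,R): not NE [P1→B gives 12>8; P2→P gives 7>0]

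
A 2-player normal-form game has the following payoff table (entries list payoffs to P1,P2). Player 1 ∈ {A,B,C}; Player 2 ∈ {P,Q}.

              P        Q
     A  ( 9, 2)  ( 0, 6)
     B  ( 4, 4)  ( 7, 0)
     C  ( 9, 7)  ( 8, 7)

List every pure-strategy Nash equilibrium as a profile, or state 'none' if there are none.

NE set: (C,P), (C,Q)

(A,P): not NE [P2→Q gives 6>2]
(A,Q): not NE [P1→C gives 8>0]
(B,P): not NE [P1→C gives 9>4]
(B,Q): not NE [P1→C gives 8>7; P2→P gives 4>0]
(C,P): NE
(C,Q): NE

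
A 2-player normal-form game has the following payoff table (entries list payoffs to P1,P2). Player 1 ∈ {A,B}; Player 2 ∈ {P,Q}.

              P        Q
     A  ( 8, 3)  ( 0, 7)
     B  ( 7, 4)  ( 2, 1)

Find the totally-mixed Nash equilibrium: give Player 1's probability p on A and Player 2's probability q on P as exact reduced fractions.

P1 indiff ⇒ q·8+(1-q)·0 = q·7+(1-q)·2 ⇒ q(1) = (1-q)(2) ⇒ q = 2/3
P2 indiff ⇒ p·3+(1-p)·4 = p·7+(1-p)·1 ⇒ p(-4) = (1-p)(-3) ⇒ p = 3/7

P1 mixes 3/7 on A; P2 mixes 2/3 on P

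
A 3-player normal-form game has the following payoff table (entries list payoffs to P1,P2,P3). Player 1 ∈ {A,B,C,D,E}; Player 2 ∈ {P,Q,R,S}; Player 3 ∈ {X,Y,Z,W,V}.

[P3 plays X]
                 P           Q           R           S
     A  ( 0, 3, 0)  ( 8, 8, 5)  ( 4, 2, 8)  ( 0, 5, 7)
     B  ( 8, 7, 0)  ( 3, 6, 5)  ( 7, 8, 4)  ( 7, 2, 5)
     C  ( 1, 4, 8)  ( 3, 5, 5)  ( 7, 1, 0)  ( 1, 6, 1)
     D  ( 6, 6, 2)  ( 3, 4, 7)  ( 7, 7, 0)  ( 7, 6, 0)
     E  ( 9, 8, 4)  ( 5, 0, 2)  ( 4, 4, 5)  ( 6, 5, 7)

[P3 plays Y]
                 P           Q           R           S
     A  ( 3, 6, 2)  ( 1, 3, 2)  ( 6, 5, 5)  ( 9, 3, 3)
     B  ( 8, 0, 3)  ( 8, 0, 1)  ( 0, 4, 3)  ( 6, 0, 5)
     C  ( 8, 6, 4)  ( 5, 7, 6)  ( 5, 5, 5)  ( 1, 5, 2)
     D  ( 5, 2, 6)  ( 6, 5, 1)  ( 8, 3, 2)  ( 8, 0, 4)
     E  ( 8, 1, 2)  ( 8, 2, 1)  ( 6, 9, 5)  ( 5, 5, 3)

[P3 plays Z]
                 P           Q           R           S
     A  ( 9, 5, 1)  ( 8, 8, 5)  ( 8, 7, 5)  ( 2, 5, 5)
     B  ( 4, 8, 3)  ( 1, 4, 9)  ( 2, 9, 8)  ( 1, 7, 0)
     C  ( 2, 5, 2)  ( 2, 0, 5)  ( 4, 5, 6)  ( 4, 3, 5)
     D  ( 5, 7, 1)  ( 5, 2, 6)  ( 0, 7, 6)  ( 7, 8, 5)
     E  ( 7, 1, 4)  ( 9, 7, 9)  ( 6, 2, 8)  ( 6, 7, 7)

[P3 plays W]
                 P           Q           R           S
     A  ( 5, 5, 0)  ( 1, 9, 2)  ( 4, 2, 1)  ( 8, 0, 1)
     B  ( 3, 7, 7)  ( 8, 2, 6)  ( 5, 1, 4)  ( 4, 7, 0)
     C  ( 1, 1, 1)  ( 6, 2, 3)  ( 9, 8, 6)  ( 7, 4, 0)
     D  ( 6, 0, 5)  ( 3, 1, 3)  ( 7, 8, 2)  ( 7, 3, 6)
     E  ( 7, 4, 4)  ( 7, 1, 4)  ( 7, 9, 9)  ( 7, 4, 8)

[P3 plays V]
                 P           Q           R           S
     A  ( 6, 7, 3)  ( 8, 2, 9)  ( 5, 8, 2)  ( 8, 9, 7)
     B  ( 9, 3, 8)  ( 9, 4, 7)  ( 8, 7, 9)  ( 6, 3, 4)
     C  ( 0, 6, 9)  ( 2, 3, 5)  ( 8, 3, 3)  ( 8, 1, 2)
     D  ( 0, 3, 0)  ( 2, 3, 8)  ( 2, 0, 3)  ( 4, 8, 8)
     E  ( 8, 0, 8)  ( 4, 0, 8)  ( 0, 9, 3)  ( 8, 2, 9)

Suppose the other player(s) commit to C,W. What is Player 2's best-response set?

u_2(P vs C,W) = 1
u_2(Q vs C,W) = 2
u_2(R vs C,W) = 8
u_2(S vs C,W) = 4
max payoff 8 at {R}

argmax u_2 = {R}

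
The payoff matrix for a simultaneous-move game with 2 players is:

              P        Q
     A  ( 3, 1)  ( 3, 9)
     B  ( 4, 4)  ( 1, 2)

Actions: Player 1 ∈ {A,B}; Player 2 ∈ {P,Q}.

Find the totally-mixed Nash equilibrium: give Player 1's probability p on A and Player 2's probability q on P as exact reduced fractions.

(p,q) = (1/5, 2/3)

P1 indiff ⇒ q·3+(1-q)·3 = q·4+(1-q)·1 ⇒ q(-1) = (1-q)(-2) ⇒ q = 2/3
P2 indiff ⇒ p·1+(1-p)·4 = p·9+(1-p)·2 ⇒ p(-8) = (1-p)(-2) ⇒ p = 1/5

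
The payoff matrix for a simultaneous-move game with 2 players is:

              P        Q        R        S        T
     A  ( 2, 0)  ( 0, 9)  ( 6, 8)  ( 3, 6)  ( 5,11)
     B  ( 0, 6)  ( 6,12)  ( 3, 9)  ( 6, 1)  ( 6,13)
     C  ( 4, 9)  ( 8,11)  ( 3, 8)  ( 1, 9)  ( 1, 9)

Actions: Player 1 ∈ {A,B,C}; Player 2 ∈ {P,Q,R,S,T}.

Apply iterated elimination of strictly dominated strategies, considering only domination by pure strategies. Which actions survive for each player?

P2 drop P (Q beats it: A:9>0 B:12>6 C:11>9)
P2 drop R (Q beats it: A:9>8 B:12>9 C:11>8)
P1 drop A (B beats it: Q:6>0 S:6>3 T:6>5)
P2 drop S (Q beats it: B:12>1 C:11>9)
P1→{B,C} P2→{Q,T}

IESDS → P1:{B,C} P2:{Q,T}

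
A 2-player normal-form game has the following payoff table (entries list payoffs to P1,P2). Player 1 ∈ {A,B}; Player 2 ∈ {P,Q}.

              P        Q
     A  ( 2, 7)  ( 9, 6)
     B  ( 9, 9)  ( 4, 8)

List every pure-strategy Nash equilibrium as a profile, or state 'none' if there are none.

PSNE = {(B,P)}

(A,P): not NE [P1→B gives 9>2]
(A,Q): not NE [P2→P gives 7>6]
(B,P): NE
(B,Q): not NE [P1→A gives 9>4; P2→P gives 9>8]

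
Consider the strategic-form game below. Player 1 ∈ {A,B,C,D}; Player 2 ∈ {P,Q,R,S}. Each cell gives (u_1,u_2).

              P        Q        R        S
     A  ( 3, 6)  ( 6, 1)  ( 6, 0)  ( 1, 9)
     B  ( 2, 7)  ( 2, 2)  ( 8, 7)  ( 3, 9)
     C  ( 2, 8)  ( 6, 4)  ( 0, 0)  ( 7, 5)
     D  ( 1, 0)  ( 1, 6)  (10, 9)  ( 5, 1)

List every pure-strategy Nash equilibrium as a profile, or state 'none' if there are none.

Nash profiles: (D,R)

(A,P): not NE [P2→S gives 9>6]
(A,Q): not NE [P2→S gives 9>1]
(A,R): not NE [P1→D gives 10>6; P2→S gives 9>0]
(A,S): not NE [P1→C gives 7>1]
(B,P): not NE [P1→A gives 3>2; P2→S gives 9>7]
(B,Q): not NE [P1→C gives 6>2; P2→S gives 9>2]
(B,R): not NE [P1→D gives 10>8; P2→S gives 9>7]
(B,S): not NE [P1→C gives 7>3]
(C,P): not NE [P1→A gives 3>2]
(C,Q): not NE [P2→P gives 8>4]
(C,R): not NE [P1→D gives 10>0; P2→P gives 8>0]
(C,S): not NE [P2→P gives 8>5]
(D,P): not NE [P1→A gives 3>1; P2→R gives 9>0]
(D,Q): not NE [P1→C gives 6>1; P2→R gives 9>6]
(D,R): NE
(D,S): not NE [P1→C gives 7>5; P2→R gives 9>1]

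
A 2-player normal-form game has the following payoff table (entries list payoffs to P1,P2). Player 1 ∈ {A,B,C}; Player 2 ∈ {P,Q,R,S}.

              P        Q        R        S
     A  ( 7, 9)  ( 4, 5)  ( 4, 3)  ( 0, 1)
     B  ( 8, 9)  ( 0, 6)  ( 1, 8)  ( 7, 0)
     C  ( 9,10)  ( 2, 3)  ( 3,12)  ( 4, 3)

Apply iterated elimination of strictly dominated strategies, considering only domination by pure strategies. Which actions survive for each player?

Survivors P1:{A,C} P2:{P,R}

P2 drop Q (P beats it: A:9>5 B:9>6 C:10>3)
P2 drop S (P beats it: A:9>1 B:9>0 C:10>3)
P1 drop B (C beats it: P:9>8 R:3>1)
P1→{A,C} P2→{P,R}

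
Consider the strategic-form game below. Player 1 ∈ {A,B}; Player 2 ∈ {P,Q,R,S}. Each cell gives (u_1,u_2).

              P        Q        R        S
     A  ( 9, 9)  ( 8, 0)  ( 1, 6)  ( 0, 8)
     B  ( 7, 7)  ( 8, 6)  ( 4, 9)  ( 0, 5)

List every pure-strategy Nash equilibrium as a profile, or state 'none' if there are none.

NE set: (A,P), (B,R)

(A,P): NE
(A,Q): not NE [P2→P gives 9>0]
(A,R): not NE [P1→B gives 4>1; P2→P gives 9>6]
(A,S): not NE [P2→P gives 9>8]
(B,P): not NE [P1→A gives 9>7; P2→R gives 9>7]
(B,Q): not NE [P2→R gives 9>6]
(B,R): NE
(B,S): not NE [P2→R gives 9>5]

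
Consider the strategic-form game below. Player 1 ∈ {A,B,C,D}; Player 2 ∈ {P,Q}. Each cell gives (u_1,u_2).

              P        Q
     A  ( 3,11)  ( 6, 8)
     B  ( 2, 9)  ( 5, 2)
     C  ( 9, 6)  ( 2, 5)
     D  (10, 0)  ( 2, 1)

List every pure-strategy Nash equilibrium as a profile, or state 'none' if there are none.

(A,P): not NE [P1→D gives 10>3]
(A,Q): not NE [P2→P gives 11>8]
(B,P): not NE [P1→D gives 10>2]
(B,Q): not NE [P1→A gives 6>5; P2→P gives 9>2]
(C,P): not NE [P1→D gives 10>9]
(C,Q): not NE [P1→A gives 6>2; P2→P gives 6>5]
(D,P): not NE [P2→Q gives 1>0]
(D,Q): not NE [P1→A gives 6>2]

PSNE: ∅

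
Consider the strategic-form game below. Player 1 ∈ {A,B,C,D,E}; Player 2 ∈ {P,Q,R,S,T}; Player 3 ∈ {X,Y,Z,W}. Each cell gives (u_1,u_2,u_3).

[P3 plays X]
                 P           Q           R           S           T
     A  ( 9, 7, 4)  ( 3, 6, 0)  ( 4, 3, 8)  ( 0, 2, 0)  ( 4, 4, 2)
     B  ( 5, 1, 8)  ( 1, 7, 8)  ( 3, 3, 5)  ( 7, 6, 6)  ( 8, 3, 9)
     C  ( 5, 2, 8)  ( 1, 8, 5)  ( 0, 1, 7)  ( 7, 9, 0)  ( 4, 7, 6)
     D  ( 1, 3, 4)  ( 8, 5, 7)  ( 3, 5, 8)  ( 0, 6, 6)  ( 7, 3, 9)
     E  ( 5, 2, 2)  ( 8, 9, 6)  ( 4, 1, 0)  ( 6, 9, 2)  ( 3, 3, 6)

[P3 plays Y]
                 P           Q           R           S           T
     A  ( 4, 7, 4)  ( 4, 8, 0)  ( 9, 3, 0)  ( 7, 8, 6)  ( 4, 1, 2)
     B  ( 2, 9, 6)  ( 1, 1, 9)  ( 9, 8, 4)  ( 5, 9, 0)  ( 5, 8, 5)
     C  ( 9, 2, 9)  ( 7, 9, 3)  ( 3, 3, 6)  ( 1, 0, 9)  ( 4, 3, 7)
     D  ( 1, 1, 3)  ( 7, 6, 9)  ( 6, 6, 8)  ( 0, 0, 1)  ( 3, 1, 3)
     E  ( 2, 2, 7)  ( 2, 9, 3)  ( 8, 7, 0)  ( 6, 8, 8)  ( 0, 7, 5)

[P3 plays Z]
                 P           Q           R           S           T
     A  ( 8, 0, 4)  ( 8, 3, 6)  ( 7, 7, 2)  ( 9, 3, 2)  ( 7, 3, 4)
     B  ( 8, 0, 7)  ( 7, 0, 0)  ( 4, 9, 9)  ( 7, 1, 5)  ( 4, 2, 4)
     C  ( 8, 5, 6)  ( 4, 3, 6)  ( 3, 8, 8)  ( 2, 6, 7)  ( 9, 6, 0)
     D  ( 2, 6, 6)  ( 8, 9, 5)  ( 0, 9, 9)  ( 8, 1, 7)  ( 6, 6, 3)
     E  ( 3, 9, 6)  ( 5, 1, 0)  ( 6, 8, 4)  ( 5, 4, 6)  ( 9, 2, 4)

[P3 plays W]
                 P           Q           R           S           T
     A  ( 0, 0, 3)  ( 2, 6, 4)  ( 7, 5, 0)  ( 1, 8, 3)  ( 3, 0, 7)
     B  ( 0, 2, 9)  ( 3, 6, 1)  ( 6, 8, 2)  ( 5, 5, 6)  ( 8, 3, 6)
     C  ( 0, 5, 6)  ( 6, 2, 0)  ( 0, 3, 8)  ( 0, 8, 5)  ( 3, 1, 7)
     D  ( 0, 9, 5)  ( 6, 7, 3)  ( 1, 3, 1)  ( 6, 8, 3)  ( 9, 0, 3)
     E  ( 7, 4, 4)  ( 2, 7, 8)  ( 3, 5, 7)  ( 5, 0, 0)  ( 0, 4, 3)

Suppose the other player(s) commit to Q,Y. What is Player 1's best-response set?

u_1(A vs Q,Y) = 4
u_1(B vs Q,Y) = 1
u_1(C vs Q,Y) = 7
u_1(D vs Q,Y) = 7
u_1(E vs Q,Y) = 2
max payoff 7 at {C,D}

P1 best: {C,D}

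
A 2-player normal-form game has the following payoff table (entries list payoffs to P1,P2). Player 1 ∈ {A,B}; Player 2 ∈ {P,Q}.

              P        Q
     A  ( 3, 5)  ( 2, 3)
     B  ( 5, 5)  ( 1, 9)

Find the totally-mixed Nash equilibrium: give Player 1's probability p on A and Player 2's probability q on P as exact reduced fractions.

P1 mixes 2/3 on A; P2 mixes 1/3 on P

P1 indiff ⇒ q·3+(1-q)·2 = q·5+(1-q)·1 ⇒ q(-2) = (1-q)(-1) ⇒ q = 1/3
P2 indiff ⇒ p·5+(1-p)·5 = p·3+(1-p)·9 ⇒ p(2) = (1-p)(4) ⇒ p = 2/3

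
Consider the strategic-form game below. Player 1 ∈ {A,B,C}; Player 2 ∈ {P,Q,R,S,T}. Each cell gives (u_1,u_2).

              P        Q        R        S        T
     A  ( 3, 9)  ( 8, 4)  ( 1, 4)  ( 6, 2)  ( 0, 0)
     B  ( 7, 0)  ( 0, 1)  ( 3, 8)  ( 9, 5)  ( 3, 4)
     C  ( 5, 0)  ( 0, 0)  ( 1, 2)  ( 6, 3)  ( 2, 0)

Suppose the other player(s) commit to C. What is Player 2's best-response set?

BR_2 = {S}

u_2(P vs C) = 0
u_2(Q vs C) = 0
u_2(R vs C) = 2
u_2(S vs C) = 3
u_2(T vs C) = 0
max payoff 3 at {S}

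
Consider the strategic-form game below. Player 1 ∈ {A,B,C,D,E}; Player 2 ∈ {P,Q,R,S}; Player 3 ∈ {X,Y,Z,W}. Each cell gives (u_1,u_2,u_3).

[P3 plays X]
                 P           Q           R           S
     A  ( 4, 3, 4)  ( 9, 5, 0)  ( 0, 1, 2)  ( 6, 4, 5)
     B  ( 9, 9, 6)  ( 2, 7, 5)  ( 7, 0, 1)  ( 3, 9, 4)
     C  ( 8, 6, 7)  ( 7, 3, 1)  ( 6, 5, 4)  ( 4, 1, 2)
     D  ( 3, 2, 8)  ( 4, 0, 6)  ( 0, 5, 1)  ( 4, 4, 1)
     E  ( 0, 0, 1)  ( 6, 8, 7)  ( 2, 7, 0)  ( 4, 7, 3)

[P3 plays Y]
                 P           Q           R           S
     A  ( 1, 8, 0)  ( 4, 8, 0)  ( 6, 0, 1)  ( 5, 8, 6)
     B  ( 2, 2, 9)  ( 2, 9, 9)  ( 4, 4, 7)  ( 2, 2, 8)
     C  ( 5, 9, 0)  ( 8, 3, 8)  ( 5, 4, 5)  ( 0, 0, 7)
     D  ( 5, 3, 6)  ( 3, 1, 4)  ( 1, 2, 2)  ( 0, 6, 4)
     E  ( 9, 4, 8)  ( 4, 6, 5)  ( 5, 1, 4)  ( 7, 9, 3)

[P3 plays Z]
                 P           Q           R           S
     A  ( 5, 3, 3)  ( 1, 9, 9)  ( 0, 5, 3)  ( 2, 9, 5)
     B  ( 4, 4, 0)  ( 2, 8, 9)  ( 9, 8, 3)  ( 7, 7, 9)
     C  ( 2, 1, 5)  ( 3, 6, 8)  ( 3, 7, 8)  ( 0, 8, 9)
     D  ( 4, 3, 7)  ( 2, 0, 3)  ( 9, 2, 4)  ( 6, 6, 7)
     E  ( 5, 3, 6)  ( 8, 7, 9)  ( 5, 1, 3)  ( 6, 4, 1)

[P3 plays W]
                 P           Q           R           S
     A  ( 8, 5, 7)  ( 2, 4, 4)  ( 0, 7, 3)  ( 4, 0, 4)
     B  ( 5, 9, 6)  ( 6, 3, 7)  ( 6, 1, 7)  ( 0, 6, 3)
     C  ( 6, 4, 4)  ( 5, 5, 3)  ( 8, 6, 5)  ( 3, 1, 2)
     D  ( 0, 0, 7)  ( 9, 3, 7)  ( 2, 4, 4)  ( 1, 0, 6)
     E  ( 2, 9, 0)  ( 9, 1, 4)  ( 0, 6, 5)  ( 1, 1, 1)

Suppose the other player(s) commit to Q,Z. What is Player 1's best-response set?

u_1(A vs Q,Z) = 1
u_1(B vs Q,Z) = 2
u_1(C vs Q,Z) = 3
u_1(D vs Q,Z) = 2
u_1(E vs Q,Z) = 8
max payoff 8 at {E}

P1 best: {E}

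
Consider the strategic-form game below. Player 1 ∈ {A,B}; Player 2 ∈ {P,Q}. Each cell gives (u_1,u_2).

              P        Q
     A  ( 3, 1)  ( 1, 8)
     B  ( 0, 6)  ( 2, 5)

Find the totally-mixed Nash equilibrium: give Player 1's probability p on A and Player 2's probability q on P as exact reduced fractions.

(p,q) = (1/8, 1/4)

P1 indiff ⇒ q·3+(1-q)·1 = q·0+(1-q)·2 ⇒ q(3) = (1-q)(1) ⇒ q = 1/4
P2 indiff ⇒ p·1+(1-p)·6 = p·8+(1-p)·5 ⇒ p(-7) = (1-p)(-1) ⇒ p = 1/8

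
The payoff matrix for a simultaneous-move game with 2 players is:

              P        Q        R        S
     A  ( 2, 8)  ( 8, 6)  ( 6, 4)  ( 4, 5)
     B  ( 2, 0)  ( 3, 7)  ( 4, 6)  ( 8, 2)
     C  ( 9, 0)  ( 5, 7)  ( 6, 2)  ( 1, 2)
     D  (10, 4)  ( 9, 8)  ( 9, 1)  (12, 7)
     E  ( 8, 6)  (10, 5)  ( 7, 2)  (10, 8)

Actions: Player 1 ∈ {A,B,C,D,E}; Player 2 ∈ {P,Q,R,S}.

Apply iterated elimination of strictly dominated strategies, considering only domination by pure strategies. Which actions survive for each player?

P1 drop A (D beats it: P:10>2 Q:9>8 R:9>6 S:12>4)
P1 drop B (D beats it: P:10>2 Q:9>3 R:9>4 S:12>8)
P1 drop C (D beats it: P:10>9 Q:9>5 R:9>6 S:12>1)
P2 drop P (S beats it: D:7>4 E:8>6)
P2 drop R (Q beats it: D:8>1 E:5>2)
P1→{D,E} P2→{Q,S}

Survivors P1:{D,E} P2:{Q,S}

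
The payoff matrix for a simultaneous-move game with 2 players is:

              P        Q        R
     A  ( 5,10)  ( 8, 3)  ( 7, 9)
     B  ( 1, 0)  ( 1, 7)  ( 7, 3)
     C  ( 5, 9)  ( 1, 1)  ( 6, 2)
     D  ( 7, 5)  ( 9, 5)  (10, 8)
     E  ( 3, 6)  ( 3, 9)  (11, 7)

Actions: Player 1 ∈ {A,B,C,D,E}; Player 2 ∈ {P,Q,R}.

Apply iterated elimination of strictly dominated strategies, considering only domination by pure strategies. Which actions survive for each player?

Remaining: P1:{D,E} P2:{Q,R}

P1 drop A (D beats it: P:7>5 Q:9>8 R:10>7)
P1 drop B (D beats it: P:7>1 Q:9>1 R:10>7)
P1 drop C (D beats it: P:7>5 Q:9>1 R:10>6)
P2 drop P (R beats it: D:8>5 E:7>6)
P1→{D,E} P2→{Q,R}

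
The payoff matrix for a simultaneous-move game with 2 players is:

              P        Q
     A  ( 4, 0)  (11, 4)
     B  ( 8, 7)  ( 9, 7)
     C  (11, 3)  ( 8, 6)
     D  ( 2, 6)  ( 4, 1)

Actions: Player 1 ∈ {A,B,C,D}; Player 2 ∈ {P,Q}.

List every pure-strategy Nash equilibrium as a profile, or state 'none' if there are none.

Nash profiles: (A,Q)

(A,P): not NE [P1→C gives 11>4; P2→Q gives 4>0]
(A,Q): NE
(B,P): not NE [P1→C gives 11>8]
(B,Q): not NE [P1→A gives 11>9]
(C,P): not NE [P2→Q gives 6>3]
(C,Q): not NE [P1→A gives 11>8]
(D,P): not NE [P1→C gives 11>2]
(D,Q): not NE [P1→A gives 11>4; P2→P gives 6>1]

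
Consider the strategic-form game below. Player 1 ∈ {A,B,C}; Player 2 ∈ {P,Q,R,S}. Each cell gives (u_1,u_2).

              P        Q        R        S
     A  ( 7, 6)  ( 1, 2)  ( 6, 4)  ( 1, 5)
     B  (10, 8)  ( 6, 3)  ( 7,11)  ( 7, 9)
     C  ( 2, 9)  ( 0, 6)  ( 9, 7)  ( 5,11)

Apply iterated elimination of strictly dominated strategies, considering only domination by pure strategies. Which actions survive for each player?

Survivors P1:{B,C} P2:{R,S}

P1 drop A (B beats it: P:10>7 Q:6>1 R:7>6 S:7>1)
P2 drop P (S beats it: B:9>8 C:11>9)
P2 drop Q (R beats it: B:11>3 C:7>6)
P1→{B,C} P2→{R,S}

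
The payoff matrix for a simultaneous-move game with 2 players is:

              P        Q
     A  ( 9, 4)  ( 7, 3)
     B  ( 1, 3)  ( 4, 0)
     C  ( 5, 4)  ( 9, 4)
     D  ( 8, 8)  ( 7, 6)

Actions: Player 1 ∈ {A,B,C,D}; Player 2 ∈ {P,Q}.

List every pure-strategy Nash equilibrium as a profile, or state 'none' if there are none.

PSNE = {(A,P), (C,Q)}

(A,P): NE
(A,Q): not NE [P1→C gives 9>7; P2→P gives 4>3]
(B,P): not NE [P1→A gives 9>1]
(B,Q): not NE [P1→C gives 9>4; P2→P gives 3>0]
(C,P): not NE [P1→A gives 9>5]
(C,Q): NE
(D,P): not NE [P1→A gives 9>8]
(D,Q): not NE [P1→C gives 9>7; P2→P gives 8>6]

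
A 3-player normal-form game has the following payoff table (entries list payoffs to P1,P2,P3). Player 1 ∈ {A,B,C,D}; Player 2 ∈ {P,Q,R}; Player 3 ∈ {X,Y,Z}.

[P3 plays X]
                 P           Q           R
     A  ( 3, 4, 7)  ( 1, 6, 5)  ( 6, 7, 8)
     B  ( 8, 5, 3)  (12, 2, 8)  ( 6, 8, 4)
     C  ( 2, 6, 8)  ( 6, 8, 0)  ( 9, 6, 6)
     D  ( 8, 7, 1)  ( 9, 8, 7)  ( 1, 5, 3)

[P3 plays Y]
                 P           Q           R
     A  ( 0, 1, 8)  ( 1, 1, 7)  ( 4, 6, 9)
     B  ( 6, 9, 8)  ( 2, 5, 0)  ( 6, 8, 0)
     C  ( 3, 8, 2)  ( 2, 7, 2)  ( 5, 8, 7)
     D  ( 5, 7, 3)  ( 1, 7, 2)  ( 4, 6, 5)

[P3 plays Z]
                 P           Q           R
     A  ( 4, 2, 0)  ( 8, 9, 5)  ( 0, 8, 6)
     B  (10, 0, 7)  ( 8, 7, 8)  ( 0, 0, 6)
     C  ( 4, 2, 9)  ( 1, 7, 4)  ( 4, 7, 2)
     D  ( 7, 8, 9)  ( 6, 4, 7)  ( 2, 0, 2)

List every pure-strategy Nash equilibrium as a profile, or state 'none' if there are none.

(A,P,X): not NE [P1→D gives 8>3; P2→R gives 7>4; P3→Y gives 8>7]
(A,P,Y): not NE [P1→B gives 6>0; P2→R gives 6>1]
(A,P,Z): not NE [P1→B gives 10>4; P2→Q gives 9>2; P3→Y gives 8>0]
(A,Q,X): not NE [P1→B gives 12>1; P2→R gives 7>6; P3→Y gives 7>5]
(A,Q,Y): not NE [P1→C gives 2>1; P2→R gives 6>1]
(A,Q,Z): not NE [P3→Y gives 7>5]
(A,R,X): not NE [P1→C gives 9>6; P3→Y gives 9>8]
(A,R,Y): not NE [P1→B gives 6>4]
(A,R,Z): not NE [P1→C gives 4>0; P2→Q gives 9>8; P3→Y gives 9>6]
(B,P,X): not NE [P2→R gives 8>5; P3→Y gives 8>3]
(B,P,Y): NE
(B,P,Z): not NE [P2→Q gives 7>0; P3→Y gives 8>7]
(B,Q,X): not NE [P2→R gives 8>2]
(B,Q,Y): not NE [P2→P gives 9>5; P3→Z gives 8>0]
(B,Q,Z): NE
(B,R,X): not NE [P1→C gives 9>6; P3→Z gives 6>4]
(B,R,Y): not NE [P2→P gives 9>8; P3→Z gives 6>0]
(B,R,Z): not NE [P1→C gives 4>0; P2→Q gives 7>0]
(C,P,X): not NE [P1→D gives 8>2; P2→Q gives 8>6; P3→Z gives 9>8]
(C,P,Y): not NE [P1→B gives 6>3; P3→Z gives 9>2]
(C,P,Z): not NE [P1→B gives 10>4; P2→R gives 7>2]
(C,Q,X): not NE [P1→B gives 12>6; P3→Z gives 4>0]
(C,Q,Y): not NE [P2→R gives 8>7; P3→Z gives 4>2]
(C,Q,Z): not NE [P1→B gives 8>1]
(C,R,X): not NE [P2→Q gives 8>6; P3→Y gives 7>6]
(C,R,Y): not NE [P1→B gives 6>5]
(C,R,Z): not NE [P3→Y gives 7>2]
(D,P,X): not NE [P2→Q gives 8>7; P3→Z gives 9>1]
(D,P,Y): not NE [P1→B gives 6>5; P3→Z gives 9>3]
(D,P,Z): not NE [P1→B gives 10>7]
(D,Q,X): not NE [P1→B gives 12>9]
(D,Q,Y): not NE [P1→C gives 2>1; P3→Z gives 7>2]
(D,Q,Z): not NE [P1→B gives 8>6; P2→P gives 8>4]
(D,R,X): not NE [P1→C gives 9>1; P2→Q gives 8>5; P3→Y gives 5>3]
(D,R,Y): not NE [P1→B gives 6>4; P2→Q gives 7>6]
(D,R,Z): not NE [P1→C gives 4>2; P2→P gives 8>0; P3→Y gives 5>2]

PSNE = {(B,P,Y), (B,Q,Z)}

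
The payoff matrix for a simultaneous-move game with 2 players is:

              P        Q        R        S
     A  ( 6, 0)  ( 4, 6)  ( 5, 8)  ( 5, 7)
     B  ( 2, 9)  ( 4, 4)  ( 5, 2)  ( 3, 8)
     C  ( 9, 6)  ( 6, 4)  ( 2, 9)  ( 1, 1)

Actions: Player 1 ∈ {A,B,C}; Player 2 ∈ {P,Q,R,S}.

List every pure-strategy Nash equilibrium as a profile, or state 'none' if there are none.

Nash profiles: (A,R)

(A,P): not NE [P1→C gives 9>6; P2→R gives 8>0]
(A,Q): not NE [P1→C gives 6>4; P2→R gives 8>6]
(A,R): NE
(A,S): not NE [P2→R gives 8>7]
(B,P): not NE [P1→C gives 9>2]
(B,Q): not NE [P1→C gives 6>4; P2→P gives 9>4]
(B,R): not NE [P2→P gives 9>2]
(B,S): not NE [P1→A gives 5>3; P2→P gives 9>8]
(C,P): not NE [P2→R gives 9>6]
(C,Q): not NE [P2→R gives 9>4]
(C,R): not NE [P1→B gives 5>2]
(C,S): not NE [P1→A gives 5>1; P2→R gives 9>1]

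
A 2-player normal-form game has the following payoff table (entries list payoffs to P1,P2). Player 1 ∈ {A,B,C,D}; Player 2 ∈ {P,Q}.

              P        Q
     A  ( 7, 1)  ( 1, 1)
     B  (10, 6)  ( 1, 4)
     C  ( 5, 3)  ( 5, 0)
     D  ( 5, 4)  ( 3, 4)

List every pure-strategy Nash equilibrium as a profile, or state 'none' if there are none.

(A,P): not NE [P1→B gives 10>7]
(A,Q): not NE [P1→C gives 5>1]
(B,P): NE
(B,Q): not NE [P1→C gives 5>1; P2→P gives 6>4]
(C,P): not NE [P1→B gives 10>5]
(C,Q): not NE [P2→P gives 3>0]
(D,P): not NE [P1→B gives 10>5]
(D,Q): not NE [P1→C gives 5>3]

PSNE = {(B,P)}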